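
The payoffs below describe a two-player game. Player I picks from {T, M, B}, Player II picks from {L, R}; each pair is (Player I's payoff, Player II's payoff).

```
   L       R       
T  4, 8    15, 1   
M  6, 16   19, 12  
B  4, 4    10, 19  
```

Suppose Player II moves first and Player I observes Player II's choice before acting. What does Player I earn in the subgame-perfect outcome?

Player I best-responds to each possible Player II move:
- L → Player I plays M (best of 4, 6, 4); Player II gets 16.
- R → Player I plays M (best of 15, 19, 10); Player II gets 12.
Maximizing over 16, 12, Player II chooses L. Subgame-perfect outcome: (M, L) with payoffs (6, 16).

6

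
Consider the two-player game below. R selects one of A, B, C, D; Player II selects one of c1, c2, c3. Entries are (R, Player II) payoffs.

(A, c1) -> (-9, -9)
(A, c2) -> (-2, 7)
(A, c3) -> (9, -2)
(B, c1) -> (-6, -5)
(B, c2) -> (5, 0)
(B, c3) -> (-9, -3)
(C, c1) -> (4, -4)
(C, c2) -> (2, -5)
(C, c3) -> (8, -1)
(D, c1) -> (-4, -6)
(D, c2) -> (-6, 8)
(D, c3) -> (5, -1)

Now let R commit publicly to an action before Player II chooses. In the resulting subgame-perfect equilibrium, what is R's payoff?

Work backward from Player II's decision.
- A: BR = c2, leader payoff -2.
- B: BR = c2, leader payoff 5.
- C: BR = c3, leader payoff 8.
- D: BR = c2, leader payoff -6.
Among -2, 5, 8, -6, the best is 8 at C. Subgame-perfect outcome: (C, c3) with payoffs (8, -1).

8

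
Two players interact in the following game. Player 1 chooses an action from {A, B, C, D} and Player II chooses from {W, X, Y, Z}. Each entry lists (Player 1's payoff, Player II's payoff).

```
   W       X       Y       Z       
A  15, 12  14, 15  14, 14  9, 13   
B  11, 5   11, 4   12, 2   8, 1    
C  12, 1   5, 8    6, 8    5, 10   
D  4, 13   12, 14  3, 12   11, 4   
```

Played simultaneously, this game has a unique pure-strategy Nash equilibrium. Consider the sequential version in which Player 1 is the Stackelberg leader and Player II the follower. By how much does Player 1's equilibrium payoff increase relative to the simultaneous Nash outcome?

Solve by backward induction (Player 1 leads).
- A → Player II plays X (best of 12, 15, 14, 13); Player 1 gets 14.
- B → Player II plays W (best of 5, 4, 2, 1); Player 1 gets 11.
- C → Player II plays Z (best of 1, 8, 8, 10); Player 1 gets 5.
- D → Player II plays X (best of 13, 14, 12, 4); Player 1 gets 12.
Among 14, 11, 5, 12, the best is 14 at A. Subgame-perfect outcome: (A, X) with payoffs (14, 15).
For the simultaneous game, intersect best replies.
Player 1's best replies: W→A; X→A; Y→A; Z→D.
Player II's best replies: A→X; B→W; C→Z; D→X.
Only (A, X) has each player best-responding; Nash payoffs (14, 15).
Player 1's commitment gain: 14 − 14 = 0.

0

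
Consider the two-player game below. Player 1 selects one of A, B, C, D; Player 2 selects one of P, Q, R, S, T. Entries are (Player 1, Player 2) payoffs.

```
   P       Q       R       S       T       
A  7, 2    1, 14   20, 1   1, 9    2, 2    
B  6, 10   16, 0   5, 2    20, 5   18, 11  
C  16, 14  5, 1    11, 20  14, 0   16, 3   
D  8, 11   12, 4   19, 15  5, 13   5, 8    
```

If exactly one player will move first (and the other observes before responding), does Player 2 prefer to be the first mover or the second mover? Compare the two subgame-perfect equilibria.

second

If Player 1 leads: Player 2's best replies are A→Q, B→T, C→R, D→R; Player 1's induced payoffs 1, 18, 11, 19; outcome (D, R), payoffs (19, 15).
If Player 2 leads: Player 1's best replies are P→C, Q→B, R→A, S→B, T→B; Player 2's induced payoffs 14, 0, 1, 5, 11; outcome (C, P), payoffs (16, 14).
Player 2 gets 14 moving first and 15 moving second, so Player 2 prefers to move second.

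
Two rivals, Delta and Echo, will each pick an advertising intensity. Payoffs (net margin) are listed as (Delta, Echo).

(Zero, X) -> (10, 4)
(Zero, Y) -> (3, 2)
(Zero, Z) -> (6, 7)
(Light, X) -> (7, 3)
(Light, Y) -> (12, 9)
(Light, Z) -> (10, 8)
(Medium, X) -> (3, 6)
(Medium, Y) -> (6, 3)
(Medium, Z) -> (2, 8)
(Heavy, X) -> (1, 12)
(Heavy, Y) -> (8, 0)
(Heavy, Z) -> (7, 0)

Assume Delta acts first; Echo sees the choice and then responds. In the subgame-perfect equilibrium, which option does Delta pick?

Echo best-responds to each possible Delta move:
- Zero: Echo compares 4, 2, 7 and picks Z; Delta would get 6.
- Light: Echo compares 3, 9, 8 and picks Y; Delta would get 12.
- Medium: Echo compares 6, 3, 8 and picks Z; Delta would get 2.
- Heavy: Echo compares 12, 0, 0 and picks X; Delta would get 1.
Among 6, 12, 2, 1, the best is 12 at Light. Subgame-perfect outcome: (Light, Y) with payoffs (12, 9).

Light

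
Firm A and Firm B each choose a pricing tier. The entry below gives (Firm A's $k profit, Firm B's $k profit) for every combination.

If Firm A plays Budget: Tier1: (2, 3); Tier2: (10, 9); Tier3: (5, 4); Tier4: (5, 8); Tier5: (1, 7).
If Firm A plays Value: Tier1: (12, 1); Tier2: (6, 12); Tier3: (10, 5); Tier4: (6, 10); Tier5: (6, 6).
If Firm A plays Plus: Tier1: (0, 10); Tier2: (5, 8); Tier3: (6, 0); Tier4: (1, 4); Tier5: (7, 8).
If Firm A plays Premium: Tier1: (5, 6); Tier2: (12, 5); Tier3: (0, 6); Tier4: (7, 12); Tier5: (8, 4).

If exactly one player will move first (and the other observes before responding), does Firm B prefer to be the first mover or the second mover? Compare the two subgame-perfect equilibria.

If Firm A leads: Firm B's best replies are Budget→Tier2, Value→Tier2, Plus→Tier1, Premium→Tier4; Firm A's induced payoffs 10, 6, 0, 7; outcome (Budget, Tier2), payoffs (10, 9).
If Firm B leads: Firm A's best replies are Tier1→Value, Tier2→Premium, Tier3→Value, Tier4→Premium, Tier5→Premium; Firm B's induced payoffs 1, 5, 5, 12, 4; outcome (Premium, Tier4), payoffs (7, 12).
Firm B gets 12 moving first and 9 moving second, so Firm B prefers to move first.

first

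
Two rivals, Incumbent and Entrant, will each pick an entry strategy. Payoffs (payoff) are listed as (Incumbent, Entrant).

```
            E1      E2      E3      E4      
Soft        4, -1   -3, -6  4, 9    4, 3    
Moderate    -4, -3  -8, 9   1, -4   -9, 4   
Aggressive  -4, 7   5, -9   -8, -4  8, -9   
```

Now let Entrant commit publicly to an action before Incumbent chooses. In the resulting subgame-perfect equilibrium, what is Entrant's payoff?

Solve by backward induction (Entrant leads).
- E1 → Incumbent plays Soft (best of 4, -4, -4); Entrant gets -1.
- E2 → Incumbent plays Aggressive (best of -3, -8, 5); Entrant gets -9.
- E3 → Incumbent plays Soft (best of 4, 1, -8); Entrant gets 9.
- E4 → Incumbent plays Aggressive (best of 4, -9, 8); Entrant gets -9.
Entrant's induced payoffs are -1, -9, 9, -9, so Entrant commits to E3. Subgame-perfect outcome: (Soft, E3) with payoffs (4, 9).

9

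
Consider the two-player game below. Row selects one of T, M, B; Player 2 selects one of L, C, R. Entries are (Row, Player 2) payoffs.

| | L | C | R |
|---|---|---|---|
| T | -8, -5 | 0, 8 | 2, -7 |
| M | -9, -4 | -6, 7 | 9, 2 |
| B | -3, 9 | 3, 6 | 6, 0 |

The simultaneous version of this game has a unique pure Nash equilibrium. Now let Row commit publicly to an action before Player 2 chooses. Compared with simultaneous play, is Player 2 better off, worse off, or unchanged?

worse off

Player 2 best-responds to each possible Row move:
- T → Player 2 plays C (best of -5, 8, -7); Row gets 0.
- M → Player 2 plays C (best of -4, 7, 2); Row gets -6.
- B → Player 2 plays L (best of 9, 6, 0); Row gets -3.
Among 0, -6, -3, the best is 0 at T. Subgame-perfect outcome: (T, C) with payoffs (0, 8).
For the simultaneous game, intersect best replies.
Row's best replies: L→B; C→B; R→M.
Player 2's best replies: T→C; M→C; B→L.
Only (B, L) has each player best-responding; Nash payoffs (-3, 9).
Player 2 earns 8 sequentially versus 9 at the Nash outcome: worse off.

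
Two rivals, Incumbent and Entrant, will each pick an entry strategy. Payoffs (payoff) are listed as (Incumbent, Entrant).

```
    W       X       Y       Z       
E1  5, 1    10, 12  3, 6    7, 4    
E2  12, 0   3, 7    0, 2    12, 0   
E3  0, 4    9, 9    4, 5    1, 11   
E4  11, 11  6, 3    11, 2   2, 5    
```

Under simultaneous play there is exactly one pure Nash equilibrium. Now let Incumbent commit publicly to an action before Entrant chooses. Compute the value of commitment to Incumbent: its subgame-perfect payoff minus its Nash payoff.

Work backward from Entrant's decision.
- E1: BR = X, leader payoff 10.
- E2: BR = X, leader payoff 3.
- E3: BR = Z, leader payoff 1.
- E4: BR = W, leader payoff 11.
Maximizing over 10, 3, 1, 11, Incumbent chooses E4. Subgame-perfect outcome: (E4, W) with payoffs (11, 11).
Now find the simultaneous Nash equilibrium.
Incumbent's best replies: W→E2; X→E1; Y→E4; Z→E2.
Entrant's best replies: E1→X; E2→X; E3→Z; E4→W.
The unique mutual best reply is (E1, X), giving (10, 12).
Incumbent's commitment gain: 11 − 10 = 1.

1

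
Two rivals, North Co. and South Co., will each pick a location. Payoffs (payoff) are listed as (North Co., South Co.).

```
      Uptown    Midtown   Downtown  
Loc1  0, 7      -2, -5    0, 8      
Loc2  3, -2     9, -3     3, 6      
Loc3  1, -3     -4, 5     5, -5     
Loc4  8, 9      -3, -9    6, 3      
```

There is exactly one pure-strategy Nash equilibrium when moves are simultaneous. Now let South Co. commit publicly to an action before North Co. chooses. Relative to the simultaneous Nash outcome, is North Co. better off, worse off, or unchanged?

unchanged

Work backward from North Co.'s decision.
- Uptown: BR = Loc4, leader payoff 9.
- Midtown: BR = Loc2, leader payoff -3.
- Downtown: BR = Loc4, leader payoff 3.
South Co.'s induced payoffs are 9, -3, 3, so South Co. commits to Uptown. Subgame-perfect outcome: (Loc4, Uptown) with payoffs (8, 9).
Under simultaneous play:
North Co.'s best replies: Uptown→Loc4; Midtown→Loc2; Downtown→Loc4.
South Co.'s best replies: Loc1→Downtown; Loc2→Downtown; Loc3→Midtown; Loc4→Uptown.
Only (Loc4, Uptown) has each player best-responding; Nash payoffs (8, 9).
North Co. earns 8 sequentially versus 8 at the Nash outcome: unchanged.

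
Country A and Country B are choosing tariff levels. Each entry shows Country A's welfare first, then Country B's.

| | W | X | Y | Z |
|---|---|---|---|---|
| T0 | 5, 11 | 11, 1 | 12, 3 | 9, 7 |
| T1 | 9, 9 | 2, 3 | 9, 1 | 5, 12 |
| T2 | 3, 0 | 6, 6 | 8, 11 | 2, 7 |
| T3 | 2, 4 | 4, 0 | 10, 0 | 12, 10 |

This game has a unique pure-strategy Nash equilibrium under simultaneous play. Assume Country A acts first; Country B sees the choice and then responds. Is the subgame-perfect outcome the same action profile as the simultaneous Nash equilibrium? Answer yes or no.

yes

Work backward from Country B's decision.
- T0: BR = W, leader payoff 5.
- T1: BR = Z, leader payoff 5.
- T2: BR = Y, leader payoff 8.
- T3: BR = Z, leader payoff 12.
Country A's induced payoffs are 5, 5, 8, 12, so Country A commits to T3. Subgame-perfect outcome: (T3, Z) with payoffs (12, 10).
For the simultaneous game, intersect best replies.
Country A's best replies: W→T1; X→T0; Y→T0; Z→T3.
Country B's best replies: T0→W; T1→Z; T2→Y; T3→Z.
Only (T3, Z) has each player best-responding; Nash payoffs (12, 10).
Sequential outcome (T3, Z) coincides with the Nash profile (T3, Z).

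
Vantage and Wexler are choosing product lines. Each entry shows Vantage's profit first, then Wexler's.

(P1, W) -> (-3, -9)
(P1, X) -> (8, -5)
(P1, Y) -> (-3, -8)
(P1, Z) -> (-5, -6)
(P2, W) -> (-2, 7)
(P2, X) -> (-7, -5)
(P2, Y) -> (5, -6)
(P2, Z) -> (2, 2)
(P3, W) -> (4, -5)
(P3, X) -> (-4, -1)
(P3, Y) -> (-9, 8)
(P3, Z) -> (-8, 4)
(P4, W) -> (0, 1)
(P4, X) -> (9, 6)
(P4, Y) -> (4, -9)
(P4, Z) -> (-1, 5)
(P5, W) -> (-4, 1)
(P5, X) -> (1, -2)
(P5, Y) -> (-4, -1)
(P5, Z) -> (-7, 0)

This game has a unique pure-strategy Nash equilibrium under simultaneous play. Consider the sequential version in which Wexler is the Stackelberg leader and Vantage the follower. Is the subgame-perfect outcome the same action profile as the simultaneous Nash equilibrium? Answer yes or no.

yes

Solve by backward induction (Wexler leads).
- W → Vantage plays P3 (best of -3, -2, 4, 0, -4); Wexler gets -5.
- X → Vantage plays P4 (best of 8, -7, -4, 9, 1); Wexler gets 6.
- Y → Vantage plays P2 (best of -3, 5, -9, 4, -4); Wexler gets -6.
- Z → Vantage plays P2 (best of -5, 2, -8, -1, -7); Wexler gets 2.
Among -5, 6, -6, 2, the best is 6 at X. Subgame-perfect outcome: (P4, X) with payoffs (9, 6).
Under simultaneous play:
Vantage's best replies: W→P3; X→P4; Y→P2; Z→P2.
Wexler's best replies: P1→X; P2→W; P3→Y; P4→X; P5→W.
The unique mutual best reply is (P4, X), giving (9, 6).
Sequential outcome (P4, X) coincides with the Nash profile (P4, X).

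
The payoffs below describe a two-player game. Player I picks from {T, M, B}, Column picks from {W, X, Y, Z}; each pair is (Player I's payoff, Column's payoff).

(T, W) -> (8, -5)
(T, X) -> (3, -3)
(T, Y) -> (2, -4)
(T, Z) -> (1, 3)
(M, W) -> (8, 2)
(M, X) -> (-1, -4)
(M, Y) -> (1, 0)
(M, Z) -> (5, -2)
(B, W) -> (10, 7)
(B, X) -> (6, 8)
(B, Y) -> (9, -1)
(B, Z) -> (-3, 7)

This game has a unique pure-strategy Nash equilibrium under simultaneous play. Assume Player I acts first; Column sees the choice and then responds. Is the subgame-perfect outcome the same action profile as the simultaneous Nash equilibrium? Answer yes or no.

Solve by backward induction (Player I leads).
- T → Column plays Z (best of -5, -3, -4, 3); Player I gets 1.
- M → Column plays W (best of 2, -4, 0, -2); Player I gets 8.
- B → Column plays X (best of 7, 8, -1, 7); Player I gets 6.
Maximizing over 1, 8, 6, Player I chooses M. Subgame-perfect outcome: (M, W) with payoffs (8, 2).
Now find the simultaneous Nash equilibrium.
Player I's best replies: W→B; X→B; Y→B; Z→M.
Column's best replies: T→Z; M→W; B→X.
The unique mutual best reply is (B, X), giving (6, 8).
Sequential outcome (M, W) differs from the Nash profile (B, X).

no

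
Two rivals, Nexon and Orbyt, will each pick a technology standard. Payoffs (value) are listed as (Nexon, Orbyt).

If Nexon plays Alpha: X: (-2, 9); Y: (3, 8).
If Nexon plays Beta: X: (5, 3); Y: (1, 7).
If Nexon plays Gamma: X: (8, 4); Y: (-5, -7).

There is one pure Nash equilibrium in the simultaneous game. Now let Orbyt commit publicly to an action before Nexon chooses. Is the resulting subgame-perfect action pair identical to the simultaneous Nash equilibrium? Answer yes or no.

Nexon best-responds to each possible Orbyt move:
- X: Nexon compares -2, 5, 8 and picks Gamma; Orbyt would get 4.
- Y: Nexon compares 3, 1, -5 and picks Alpha; Orbyt would get 8.
Orbyt's induced payoffs are 4, 8, so Orbyt commits to Y. Subgame-perfect outcome: (Alpha, Y) with payoffs (3, 8).
Now find the simultaneous Nash equilibrium.
Nexon's best replies: X→Gamma; Y→Alpha.
Orbyt's best replies: Alpha→X; Beta→Y; Gamma→X.
The unique mutual best reply is (Gamma, X), giving (8, 4).
Sequential outcome (Alpha, Y) differs from the Nash profile (Gamma, X).

no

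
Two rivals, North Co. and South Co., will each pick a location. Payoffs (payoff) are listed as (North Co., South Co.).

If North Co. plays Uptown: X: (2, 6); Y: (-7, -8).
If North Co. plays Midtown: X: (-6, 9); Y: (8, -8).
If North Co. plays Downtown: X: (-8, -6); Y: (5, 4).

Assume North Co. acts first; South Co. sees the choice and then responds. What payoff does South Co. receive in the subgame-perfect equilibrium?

Work backward from South Co.'s decision.
- Uptown: BR = X, leader payoff 2.
- Midtown: BR = X, leader payoff -6.
- Downtown: BR = Y, leader payoff 5.
Among 2, -6, 5, the best is 5 at Downtown. Subgame-perfect outcome: (Downtown, Y) with payoffs (5, 4).

4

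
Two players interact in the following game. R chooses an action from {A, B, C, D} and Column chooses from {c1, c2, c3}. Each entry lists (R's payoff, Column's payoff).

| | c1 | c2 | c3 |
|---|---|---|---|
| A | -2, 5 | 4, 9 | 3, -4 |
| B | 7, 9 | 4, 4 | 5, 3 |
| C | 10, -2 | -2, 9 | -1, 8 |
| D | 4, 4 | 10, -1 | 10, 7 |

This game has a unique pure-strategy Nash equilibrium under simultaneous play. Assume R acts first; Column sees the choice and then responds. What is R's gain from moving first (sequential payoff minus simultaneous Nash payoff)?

0

Work backward from Column's decision.
- A: BR = c2, leader payoff 4.
- B: BR = c1, leader payoff 7.
- C: BR = c2, leader payoff -2.
- D: BR = c3, leader payoff 10.
Among 4, 7, -2, 10, the best is 10 at D. Subgame-perfect outcome: (D, c3) with payoffs (10, 7).
For the simultaneous game, intersect best replies.
R's best replies: c1→C; c2→D; c3→D.
Column's best replies: A→c2; B→c1; C→c2; D→c3.
The unique mutual best reply is (D, c3), giving (10, 7).
R's commitment gain: 10 − 10 = 0.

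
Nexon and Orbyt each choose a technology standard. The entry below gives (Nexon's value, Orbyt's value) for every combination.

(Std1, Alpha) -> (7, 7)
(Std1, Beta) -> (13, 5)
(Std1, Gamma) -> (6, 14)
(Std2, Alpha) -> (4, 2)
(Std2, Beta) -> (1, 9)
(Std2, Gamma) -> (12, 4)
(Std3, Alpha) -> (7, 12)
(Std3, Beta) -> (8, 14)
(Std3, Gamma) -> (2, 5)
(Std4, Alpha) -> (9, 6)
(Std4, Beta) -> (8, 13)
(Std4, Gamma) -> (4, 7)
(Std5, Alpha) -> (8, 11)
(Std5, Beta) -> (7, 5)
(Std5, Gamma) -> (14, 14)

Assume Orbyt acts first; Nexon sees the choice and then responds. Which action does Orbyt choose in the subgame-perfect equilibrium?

Solve by backward induction (Orbyt leads).
- Alpha: BR = Std4, leader payoff 6.
- Beta: BR = Std1, leader payoff 5.
- Gamma: BR = Std5, leader payoff 14.
Among 6, 5, 14, the best is 14 at Gamma. Subgame-perfect outcome: (Std5, Gamma) with payoffs (14, 14).

Gamma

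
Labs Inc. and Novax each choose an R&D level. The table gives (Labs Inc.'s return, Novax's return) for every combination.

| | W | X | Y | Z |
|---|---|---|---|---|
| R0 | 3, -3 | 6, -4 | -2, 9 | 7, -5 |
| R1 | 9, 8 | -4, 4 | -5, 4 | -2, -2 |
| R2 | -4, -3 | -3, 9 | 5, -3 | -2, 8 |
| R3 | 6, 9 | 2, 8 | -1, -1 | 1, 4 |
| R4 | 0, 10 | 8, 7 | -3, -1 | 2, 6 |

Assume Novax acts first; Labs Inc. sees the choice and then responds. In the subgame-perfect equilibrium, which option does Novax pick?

W

Backward induction with Novax moving first.
- W: Labs Inc. compares 3, 9, -4, 6, 0 and picks R1; Novax would get 8.
- X: Labs Inc. compares 6, -4, -3, 2, 8 and picks R4; Novax would get 7.
- Y: Labs Inc. compares -2, -5, 5, -1, -3 and picks R2; Novax would get -3.
- Z: Labs Inc. compares 7, -2, -2, 1, 2 and picks R0; Novax would get -5.
Novax's induced payoffs are 8, 7, -3, -5, so Novax commits to W. Subgame-perfect outcome: (R1, W) with payoffs (9, 8).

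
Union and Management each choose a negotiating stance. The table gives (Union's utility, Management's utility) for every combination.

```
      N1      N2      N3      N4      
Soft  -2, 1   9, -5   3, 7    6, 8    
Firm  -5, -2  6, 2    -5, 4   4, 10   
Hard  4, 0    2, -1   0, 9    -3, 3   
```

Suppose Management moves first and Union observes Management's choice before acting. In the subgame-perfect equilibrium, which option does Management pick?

N4

Solve by backward induction (Management leads).
- N1: Union compares -2, -5, 4 and picks Hard; Management would get 0.
- N2: Union compares 9, 6, 2 and picks Soft; Management would get -5.
- N3: Union compares 3, -5, 0 and picks Soft; Management would get 7.
- N4: Union compares 6, 4, -3 and picks Soft; Management would get 8.
Maximizing over 0, -5, 7, 8, Management chooses N4. Subgame-perfect outcome: (Soft, N4) with payoffs (6, 8).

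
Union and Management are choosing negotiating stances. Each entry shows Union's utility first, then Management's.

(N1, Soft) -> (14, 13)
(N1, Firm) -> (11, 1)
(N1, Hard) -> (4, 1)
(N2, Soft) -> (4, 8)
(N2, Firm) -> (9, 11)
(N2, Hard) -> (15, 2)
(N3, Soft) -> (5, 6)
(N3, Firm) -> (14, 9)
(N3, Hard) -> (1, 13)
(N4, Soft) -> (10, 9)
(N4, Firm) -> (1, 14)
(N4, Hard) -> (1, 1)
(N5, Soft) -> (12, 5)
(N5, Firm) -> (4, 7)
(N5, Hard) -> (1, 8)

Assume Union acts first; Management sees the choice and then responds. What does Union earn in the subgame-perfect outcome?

Work backward from Management's decision.
- N1: BR = Soft, leader payoff 14.
- N2: BR = Firm, leader payoff 9.
- N3: BR = Hard, leader payoff 1.
- N4: BR = Firm, leader payoff 1.
- N5: BR = Hard, leader payoff 1.
Union's induced payoffs are 14, 9, 1, 1, 1, so Union commits to N1. Subgame-perfect outcome: (N1, Soft) with payoffs (14, 13).

14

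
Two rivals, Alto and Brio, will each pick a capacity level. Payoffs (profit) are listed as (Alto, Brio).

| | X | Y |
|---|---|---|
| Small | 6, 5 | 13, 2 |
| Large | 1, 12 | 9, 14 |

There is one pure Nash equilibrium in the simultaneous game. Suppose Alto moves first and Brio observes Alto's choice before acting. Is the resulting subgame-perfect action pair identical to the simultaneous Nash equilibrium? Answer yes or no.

Solve by backward induction (Alto leads).
- Small: BR = X, leader payoff 6.
- Large: BR = Y, leader payoff 9.
Alto's induced payoffs are 6, 9, so Alto commits to Large. Subgame-perfect outcome: (Large, Y) with payoffs (9, 14).
Now find the simultaneous Nash equilibrium.
Alto's best replies: X→Small; Y→Small.
Brio's best replies: Small→X; Large→Y.
Only (Small, X) has each player best-responding; Nash payoffs (6, 5).
Sequential outcome (Large, Y) differs from the Nash profile (Small, X).

no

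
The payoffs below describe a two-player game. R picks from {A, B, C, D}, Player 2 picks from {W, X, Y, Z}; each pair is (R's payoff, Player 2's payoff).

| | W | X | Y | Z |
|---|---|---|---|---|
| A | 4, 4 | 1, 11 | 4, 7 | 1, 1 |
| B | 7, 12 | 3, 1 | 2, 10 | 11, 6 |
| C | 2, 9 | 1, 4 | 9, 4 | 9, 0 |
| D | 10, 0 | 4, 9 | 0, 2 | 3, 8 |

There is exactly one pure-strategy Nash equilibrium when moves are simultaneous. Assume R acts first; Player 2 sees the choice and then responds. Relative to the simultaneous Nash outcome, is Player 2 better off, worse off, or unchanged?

Work backward from Player 2's decision.
- A: Player 2 compares 4, 11, 7, 1 and picks X; R would get 1.
- B: Player 2 compares 12, 1, 10, 6 and picks W; R would get 7.
- C: Player 2 compares 9, 4, 4, 0 and picks W; R would get 2.
- D: Player 2 compares 0, 9, 2, 8 and picks X; R would get 4.
R's induced payoffs are 1, 7, 2, 4, so R commits to B. Subgame-perfect outcome: (B, W) with payoffs (7, 12).
For the simultaneous game, intersect best replies.
R's best replies: W→D; X→D; Y→C; Z→B.
Player 2's best replies: A→X; B→W; C→W; D→X.
Only (D, X) has each player best-responding; Nash payoffs (4, 9).
Player 2 earns 12 sequentially versus 9 at the Nash outcome: better off.

better off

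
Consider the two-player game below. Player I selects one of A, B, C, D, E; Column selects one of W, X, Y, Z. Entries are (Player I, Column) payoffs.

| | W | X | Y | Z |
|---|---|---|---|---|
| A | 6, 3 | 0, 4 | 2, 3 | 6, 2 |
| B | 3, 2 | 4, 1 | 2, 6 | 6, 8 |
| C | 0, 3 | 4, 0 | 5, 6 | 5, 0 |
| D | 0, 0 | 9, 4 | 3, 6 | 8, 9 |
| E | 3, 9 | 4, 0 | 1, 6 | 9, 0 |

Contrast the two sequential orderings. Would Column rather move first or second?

second

If Player I leads: Column's best replies are A→X, B→Z, C→Y, D→Z, E→W; Player I's induced payoffs 0, 6, 5, 8, 3; outcome (D, Z), payoffs (8, 9).
If Column leads: Player I's best replies are W→A, X→D, Y→C, Z→E; Column's induced payoffs 3, 4, 6, 0; outcome (C, Y), payoffs (5, 6).
Column gets 6 moving first and 9 moving second, so Column prefers to move second.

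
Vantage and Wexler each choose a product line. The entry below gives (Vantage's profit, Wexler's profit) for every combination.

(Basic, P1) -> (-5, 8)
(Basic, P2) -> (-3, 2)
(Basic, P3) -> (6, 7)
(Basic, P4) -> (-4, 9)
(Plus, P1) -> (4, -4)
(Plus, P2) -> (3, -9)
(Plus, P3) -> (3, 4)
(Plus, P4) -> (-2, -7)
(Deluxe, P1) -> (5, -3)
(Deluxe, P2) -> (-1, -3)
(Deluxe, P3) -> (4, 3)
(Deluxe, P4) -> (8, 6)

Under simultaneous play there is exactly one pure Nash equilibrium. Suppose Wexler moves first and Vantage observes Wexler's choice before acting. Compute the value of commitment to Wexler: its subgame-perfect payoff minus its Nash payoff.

1

Vantage best-responds to each possible Wexler move:
- P1: Vantage compares -5, 4, 5 and picks Deluxe; Wexler would get -3.
- P2: Vantage compares -3, 3, -1 and picks Plus; Wexler would get -9.
- P3: Vantage compares 6, 3, 4 and picks Basic; Wexler would get 7.
- P4: Vantage compares -4, -2, 8 and picks Deluxe; Wexler would get 6.
Maximizing over -3, -9, 7, 6, Wexler chooses P3. Subgame-perfect outcome: (Basic, P3) with payoffs (6, 7).
For the simultaneous game, intersect best replies.
Vantage's best replies: P1→Deluxe; P2→Plus; P3→Basic; P4→Deluxe.
Wexler's best replies: Basic→P4; Plus→P3; Deluxe→P4.
The unique mutual best reply is (Deluxe, P4), giving (8, 6).
Wexler's commitment gain: 7 − 6 = 1.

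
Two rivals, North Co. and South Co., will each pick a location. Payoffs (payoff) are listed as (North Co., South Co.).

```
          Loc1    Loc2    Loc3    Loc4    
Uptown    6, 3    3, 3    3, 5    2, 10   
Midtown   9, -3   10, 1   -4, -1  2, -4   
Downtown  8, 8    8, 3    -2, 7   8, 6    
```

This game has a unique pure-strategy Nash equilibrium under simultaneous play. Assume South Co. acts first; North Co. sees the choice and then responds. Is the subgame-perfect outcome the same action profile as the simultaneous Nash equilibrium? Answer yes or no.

Solve by backward induction (South Co. leads).
- Loc1: North Co. compares 6, 9, 8 and picks Midtown; South Co. would get -3.
- Loc2: North Co. compares 3, 10, 8 and picks Midtown; South Co. would get 1.
- Loc3: North Co. compares 3, -4, -2 and picks Uptown; South Co. would get 5.
- Loc4: North Co. compares 2, 2, 8 and picks Downtown; South Co. would get 6.
Among -3, 1, 5, 6, the best is 6 at Loc4. Subgame-perfect outcome: (Downtown, Loc4) with payoffs (8, 6).
For the simultaneous game, intersect best replies.
North Co.'s best replies: Loc1→Midtown; Loc2→Midtown; Loc3→Uptown; Loc4→Downtown.
South Co.'s best replies: Uptown→Loc4; Midtown→Loc2; Downtown→Loc1.
Only (Midtown, Loc2) has each player best-responding; Nash payoffs (10, 1).
Sequential outcome (Downtown, Loc4) differs from the Nash profile (Midtown, Loc2).

no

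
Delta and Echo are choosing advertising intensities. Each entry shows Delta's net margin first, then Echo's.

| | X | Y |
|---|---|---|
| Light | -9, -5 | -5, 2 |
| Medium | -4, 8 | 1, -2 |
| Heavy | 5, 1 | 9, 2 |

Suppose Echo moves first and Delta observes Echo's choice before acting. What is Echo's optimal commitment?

Work backward from Delta's decision.
- X: BR = Heavy, leader payoff 1.
- Y: BR = Heavy, leader payoff 2.
Among 1, 2, the best is 2 at Y. Subgame-perfect outcome: (Heavy, Y) with payoffs (9, 2).

Y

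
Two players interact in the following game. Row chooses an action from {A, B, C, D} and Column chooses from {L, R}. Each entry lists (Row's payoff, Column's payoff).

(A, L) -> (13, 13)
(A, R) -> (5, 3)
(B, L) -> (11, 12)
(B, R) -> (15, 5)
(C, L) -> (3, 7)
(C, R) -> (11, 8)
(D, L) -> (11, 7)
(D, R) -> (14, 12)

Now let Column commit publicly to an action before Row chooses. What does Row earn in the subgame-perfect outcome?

Solve by backward induction (Column leads).
- L: Row compares 13, 11, 3, 11 and picks A; Column would get 13.
- R: Row compares 5, 15, 11, 14 and picks B; Column would get 5.
Among 13, 5, the best is 13 at L. Subgame-perfect outcome: (A, L) with payoffs (13, 13).

13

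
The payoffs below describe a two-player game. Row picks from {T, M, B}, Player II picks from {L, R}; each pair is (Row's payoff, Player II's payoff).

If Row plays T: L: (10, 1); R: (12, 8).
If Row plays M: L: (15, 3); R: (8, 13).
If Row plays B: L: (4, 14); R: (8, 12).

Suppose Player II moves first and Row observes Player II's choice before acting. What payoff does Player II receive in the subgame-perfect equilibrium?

Solve by backward induction (Player II leads).
- L → Row plays M (best of 10, 15, 4); Player II gets 3.
- R → Row plays T (best of 12, 8, 8); Player II gets 8.
Among 3, 8, the best is 8 at R. Subgame-perfect outcome: (T, R) with payoffs (12, 8).

8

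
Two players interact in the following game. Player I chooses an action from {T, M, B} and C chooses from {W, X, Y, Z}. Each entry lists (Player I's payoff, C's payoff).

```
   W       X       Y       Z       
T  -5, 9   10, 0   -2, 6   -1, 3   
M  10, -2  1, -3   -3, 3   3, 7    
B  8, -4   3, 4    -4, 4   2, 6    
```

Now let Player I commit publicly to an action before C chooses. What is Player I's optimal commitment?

M

C best-responds to each possible Player I move:
- T: C compares 9, 0, 6, 3 and picks W; Player I would get -5.
- M: C compares -2, -3, 3, 7 and picks Z; Player I would get 3.
- B: C compares -4, 4, 4, 6 and picks Z; Player I would get 2.
Maximizing over -5, 3, 2, Player I chooses M. Subgame-perfect outcome: (M, Z) with payoffs (3, 7).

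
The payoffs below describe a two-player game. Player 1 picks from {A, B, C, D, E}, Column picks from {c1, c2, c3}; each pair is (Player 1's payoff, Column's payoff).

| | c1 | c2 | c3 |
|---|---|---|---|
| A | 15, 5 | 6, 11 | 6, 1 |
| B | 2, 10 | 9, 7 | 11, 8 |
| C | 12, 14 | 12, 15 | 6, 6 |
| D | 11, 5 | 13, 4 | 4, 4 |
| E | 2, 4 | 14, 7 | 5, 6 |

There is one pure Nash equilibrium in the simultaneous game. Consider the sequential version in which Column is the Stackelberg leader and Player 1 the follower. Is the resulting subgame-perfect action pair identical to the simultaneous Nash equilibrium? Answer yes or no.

no

Backward induction with Column moving first.
- c1 → Player 1 plays A (best of 15, 2, 12, 11, 2); Column gets 5.
- c2 → Player 1 plays E (best of 6, 9, 12, 13, 14); Column gets 7.
- c3 → Player 1 plays B (best of 6, 11, 6, 4, 5); Column gets 8.
Maximizing over 5, 7, 8, Column chooses c3. Subgame-perfect outcome: (B, c3) with payoffs (11, 8).
Now find the simultaneous Nash equilibrium.
Player 1's best replies: c1→A; c2→E; c3→B.
Column's best replies: A→c2; B→c1; C→c2; D→c1; E→c2.
The unique mutual best reply is (E, c2), giving (14, 7).
Sequential outcome (B, c3) differs from the Nash profile (E, c2).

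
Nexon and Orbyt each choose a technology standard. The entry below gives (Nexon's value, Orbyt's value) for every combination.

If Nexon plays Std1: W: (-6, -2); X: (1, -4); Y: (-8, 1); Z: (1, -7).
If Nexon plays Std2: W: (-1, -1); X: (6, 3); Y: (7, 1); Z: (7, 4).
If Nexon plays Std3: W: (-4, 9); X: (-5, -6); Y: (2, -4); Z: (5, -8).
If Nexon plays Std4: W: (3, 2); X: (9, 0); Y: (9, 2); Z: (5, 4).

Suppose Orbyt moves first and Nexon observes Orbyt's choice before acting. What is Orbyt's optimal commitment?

Z

Backward induction with Orbyt moving first.
- W: BR = Std4, leader payoff 2.
- X: BR = Std4, leader payoff 0.
- Y: BR = Std4, leader payoff 2.
- Z: BR = Std2, leader payoff 4.
Among 2, 0, 2, 4, the best is 4 at Z. Subgame-perfect outcome: (Std2, Z) with payoffs (7, 4).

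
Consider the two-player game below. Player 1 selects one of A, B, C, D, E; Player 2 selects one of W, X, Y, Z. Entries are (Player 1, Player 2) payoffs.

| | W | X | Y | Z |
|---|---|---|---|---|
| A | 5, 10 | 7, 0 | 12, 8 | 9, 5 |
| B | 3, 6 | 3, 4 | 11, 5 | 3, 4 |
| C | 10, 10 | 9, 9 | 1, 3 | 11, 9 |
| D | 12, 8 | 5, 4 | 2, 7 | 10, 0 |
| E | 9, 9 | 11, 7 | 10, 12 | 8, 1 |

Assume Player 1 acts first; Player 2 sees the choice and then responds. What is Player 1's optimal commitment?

D

Work backward from Player 2's decision.
- A → Player 2 plays W (best of 10, 0, 8, 5); Player 1 gets 5.
- B → Player 2 plays W (best of 6, 4, 5, 4); Player 1 gets 3.
- C → Player 2 plays W (best of 10, 9, 3, 9); Player 1 gets 10.
- D → Player 2 plays W (best of 8, 4, 7, 0); Player 1 gets 12.
- E → Player 2 plays Y (best of 9, 7, 12, 1); Player 1 gets 10.
Player 1's induced payoffs are 5, 3, 10, 12, 10, so Player 1 commits to D. Subgame-perfect outcome: (D, W) with payoffs (12, 8).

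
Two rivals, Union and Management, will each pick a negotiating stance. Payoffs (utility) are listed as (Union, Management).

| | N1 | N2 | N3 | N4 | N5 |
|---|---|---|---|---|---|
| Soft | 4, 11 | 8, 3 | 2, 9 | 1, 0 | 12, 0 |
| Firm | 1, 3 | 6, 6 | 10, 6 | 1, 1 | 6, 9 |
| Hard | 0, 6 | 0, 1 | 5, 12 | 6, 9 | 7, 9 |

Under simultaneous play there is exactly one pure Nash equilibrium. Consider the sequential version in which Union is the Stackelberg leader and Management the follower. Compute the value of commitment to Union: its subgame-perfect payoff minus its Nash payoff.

Management best-responds to each possible Union move:
- Soft: BR = N1, leader payoff 4.
- Firm: BR = N5, leader payoff 6.
- Hard: BR = N3, leader payoff 5.
Maximizing over 4, 6, 5, Union chooses Firm. Subgame-perfect outcome: (Firm, N5) with payoffs (6, 9).
For the simultaneous game, intersect best replies.
Union's best replies: N1→Soft; N2→Soft; N3→Firm; N4→Hard; N5→Soft.
Management's best replies: Soft→N1; Firm→N5; Hard→N3.
The unique mutual best reply is (Soft, N1), giving (4, 11).
Union's commitment gain: 6 − 4 = 2.

2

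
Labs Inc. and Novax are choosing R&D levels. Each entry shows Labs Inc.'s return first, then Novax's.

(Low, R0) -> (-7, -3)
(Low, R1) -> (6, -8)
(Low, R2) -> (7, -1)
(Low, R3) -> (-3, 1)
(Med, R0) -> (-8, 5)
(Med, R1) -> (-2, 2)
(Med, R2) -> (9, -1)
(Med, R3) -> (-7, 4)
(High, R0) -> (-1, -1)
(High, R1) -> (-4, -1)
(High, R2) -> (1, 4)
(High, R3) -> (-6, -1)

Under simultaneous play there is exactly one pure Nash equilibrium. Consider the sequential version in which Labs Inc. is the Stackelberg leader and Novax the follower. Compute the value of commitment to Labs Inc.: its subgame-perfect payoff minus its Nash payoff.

Solve by backward induction (Labs Inc. leads).
- Low: Novax compares -3, -8, -1, 1 and picks R3; Labs Inc. would get -3.
- Med: Novax compares 5, 2, -1, 4 and picks R0; Labs Inc. would get -8.
- High: Novax compares -1, -1, 4, -1 and picks R2; Labs Inc. would get 1.
Maximizing over -3, -8, 1, Labs Inc. chooses High. Subgame-perfect outcome: (High, R2) with payoffs (1, 4).
Under simultaneous play:
Labs Inc.'s best replies: R0→High; R1→Low; R2→Med; R3→Low.
Novax's best replies: Low→R3; Med→R0; High→R2.
The unique mutual best reply is (Low, R3), giving (-3, 1).
Labs Inc.'s commitment gain: 1 − -3 = 4.

4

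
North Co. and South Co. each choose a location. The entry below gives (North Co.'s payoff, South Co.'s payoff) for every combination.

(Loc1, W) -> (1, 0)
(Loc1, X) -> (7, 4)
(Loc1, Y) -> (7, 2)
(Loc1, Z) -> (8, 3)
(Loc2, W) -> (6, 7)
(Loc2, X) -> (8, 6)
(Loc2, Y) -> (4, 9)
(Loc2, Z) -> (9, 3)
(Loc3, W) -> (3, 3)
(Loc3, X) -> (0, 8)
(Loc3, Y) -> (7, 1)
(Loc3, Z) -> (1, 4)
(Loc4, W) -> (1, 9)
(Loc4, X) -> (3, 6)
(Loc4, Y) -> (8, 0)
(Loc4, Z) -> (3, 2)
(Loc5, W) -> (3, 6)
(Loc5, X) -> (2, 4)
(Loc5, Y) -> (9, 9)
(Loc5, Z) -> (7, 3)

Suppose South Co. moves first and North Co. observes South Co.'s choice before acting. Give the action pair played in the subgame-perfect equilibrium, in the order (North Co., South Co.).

Work backward from North Co.'s decision.
- W → North Co. plays Loc2 (best of 1, 6, 3, 1, 3); South Co. gets 7.
- X → North Co. plays Loc2 (best of 7, 8, 0, 3, 2); South Co. gets 6.
- Y → North Co. plays Loc5 (best of 7, 4, 7, 8, 9); South Co. gets 9.
- Z → North Co. plays Loc2 (best of 8, 9, 1, 3, 7); South Co. gets 3.
Among 7, 6, 9, 3, the best is 9 at Y. Subgame-perfect outcome: (Loc5, Y) with payoffs (9, 9).

(Loc5, Y)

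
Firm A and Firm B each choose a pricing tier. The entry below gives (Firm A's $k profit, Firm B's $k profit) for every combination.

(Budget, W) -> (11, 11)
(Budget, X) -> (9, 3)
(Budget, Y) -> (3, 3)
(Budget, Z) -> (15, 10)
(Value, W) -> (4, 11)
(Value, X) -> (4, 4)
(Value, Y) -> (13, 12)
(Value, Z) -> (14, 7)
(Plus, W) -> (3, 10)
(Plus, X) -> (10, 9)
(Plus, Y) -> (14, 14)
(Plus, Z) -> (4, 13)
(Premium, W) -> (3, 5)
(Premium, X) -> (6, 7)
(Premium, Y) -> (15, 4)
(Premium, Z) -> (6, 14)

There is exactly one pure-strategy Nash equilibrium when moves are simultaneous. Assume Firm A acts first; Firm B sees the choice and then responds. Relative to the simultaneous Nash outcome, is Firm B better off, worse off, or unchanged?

Work backward from Firm B's decision.
- Budget: BR = W, leader payoff 11.
- Value: BR = Y, leader payoff 13.
- Plus: BR = Y, leader payoff 14.
- Premium: BR = Z, leader payoff 6.
Among 11, 13, 14, 6, the best is 14 at Plus. Subgame-perfect outcome: (Plus, Y) with payoffs (14, 14).
Under simultaneous play:
Firm A's best replies: W→Budget; X→Plus; Y→Premium; Z→Budget.
Firm B's best replies: Budget→W; Value→Y; Plus→Y; Premium→Z.
The unique mutual best reply is (Budget, W), giving (11, 11).
Firm B earns 14 sequentially versus 11 at the Nash outcome: better off.

better off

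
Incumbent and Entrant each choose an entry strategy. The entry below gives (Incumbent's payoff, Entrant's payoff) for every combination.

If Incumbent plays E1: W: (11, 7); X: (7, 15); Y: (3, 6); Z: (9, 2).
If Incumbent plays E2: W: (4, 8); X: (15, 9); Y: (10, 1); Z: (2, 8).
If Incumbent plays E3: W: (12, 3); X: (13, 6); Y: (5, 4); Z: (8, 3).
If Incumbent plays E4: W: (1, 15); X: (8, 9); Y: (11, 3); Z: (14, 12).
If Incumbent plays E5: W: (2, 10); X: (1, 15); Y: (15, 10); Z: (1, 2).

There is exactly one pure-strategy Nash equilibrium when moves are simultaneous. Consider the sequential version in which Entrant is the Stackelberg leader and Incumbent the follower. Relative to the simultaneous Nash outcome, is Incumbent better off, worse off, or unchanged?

worse off

Work backward from Incumbent's decision.
- W: Incumbent compares 11, 4, 12, 1, 2 and picks E3; Entrant would get 3.
- X: Incumbent compares 7, 15, 13, 8, 1 and picks E2; Entrant would get 9.
- Y: Incumbent compares 3, 10, 5, 11, 15 and picks E5; Entrant would get 10.
- Z: Incumbent compares 9, 2, 8, 14, 1 and picks E4; Entrant would get 12.
Entrant's induced payoffs are 3, 9, 10, 12, so Entrant commits to Z. Subgame-perfect outcome: (E4, Z) with payoffs (14, 12).
Under simultaneous play:
Incumbent's best replies: W→E3; X→E2; Y→E5; Z→E4.
Entrant's best replies: E1→X; E2→X; E3→X; E4→W; E5→X.
Only (E2, X) has each player best-responding; Nash payoffs (15, 9).
Incumbent earns 14 sequentially versus 15 at the Nash outcome: worse off.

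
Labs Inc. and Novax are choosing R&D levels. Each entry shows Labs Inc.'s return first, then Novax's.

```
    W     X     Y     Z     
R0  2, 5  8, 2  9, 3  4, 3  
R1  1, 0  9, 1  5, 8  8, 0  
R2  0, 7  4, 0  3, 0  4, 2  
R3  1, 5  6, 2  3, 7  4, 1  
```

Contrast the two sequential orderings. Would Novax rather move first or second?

second

If Labs Inc. leads: Novax's best replies are R0→W, R1→Y, R2→W, R3→Y; Labs Inc.'s induced payoffs 2, 5, 0, 3; outcome (R1, Y), payoffs (5, 8).
If Novax leads: Labs Inc.'s best replies are W→R0, X→R1, Y→R0, Z→R1; Novax's induced payoffs 5, 1, 3, 0; outcome (R0, W), payoffs (2, 5).
Novax gets 5 moving first and 8 moving second, so Novax prefers to move second.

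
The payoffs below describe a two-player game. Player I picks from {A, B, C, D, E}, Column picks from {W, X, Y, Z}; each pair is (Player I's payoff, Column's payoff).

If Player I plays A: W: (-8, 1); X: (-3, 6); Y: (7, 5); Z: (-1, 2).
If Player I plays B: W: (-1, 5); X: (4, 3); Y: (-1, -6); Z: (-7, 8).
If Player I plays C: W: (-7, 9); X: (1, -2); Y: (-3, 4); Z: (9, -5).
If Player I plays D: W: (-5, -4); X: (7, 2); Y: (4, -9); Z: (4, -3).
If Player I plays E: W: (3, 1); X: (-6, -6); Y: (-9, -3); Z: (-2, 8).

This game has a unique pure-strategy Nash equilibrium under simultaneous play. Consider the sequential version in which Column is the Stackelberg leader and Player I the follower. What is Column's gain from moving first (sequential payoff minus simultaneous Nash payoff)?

Work backward from Player I's decision.
- W: BR = E, leader payoff 1.
- X: BR = D, leader payoff 2.
- Y: BR = A, leader payoff 5.
- Z: BR = C, leader payoff -5.
Maximizing over 1, 2, 5, -5, Column chooses Y. Subgame-perfect outcome: (A, Y) with payoffs (7, 5).
Under simultaneous play:
Player I's best replies: W→E; X→D; Y→A; Z→C.
Column's best replies: A→X; B→Z; C→W; D→X; E→Z.
The unique mutual best reply is (D, X), giving (7, 2).
Column's commitment gain: 5 − 2 = 3.

3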